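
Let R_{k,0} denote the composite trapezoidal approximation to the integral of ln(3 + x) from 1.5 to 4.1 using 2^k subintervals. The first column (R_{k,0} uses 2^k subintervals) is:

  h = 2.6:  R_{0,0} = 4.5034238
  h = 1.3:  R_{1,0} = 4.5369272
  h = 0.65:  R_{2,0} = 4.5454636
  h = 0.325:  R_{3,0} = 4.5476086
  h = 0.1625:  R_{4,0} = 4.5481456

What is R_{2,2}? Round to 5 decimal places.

R_{1,1} = (4·4.5369272 − 4.5034238) / 3 = 4.5480950
R_{2,1} = 4.5454636 + (4.5454636 − 4.5369272)/3 = 4.5483091
R_{2,2} = (16·4.5483091 − 4.5480950) / 15 = 4.5483234

4.54832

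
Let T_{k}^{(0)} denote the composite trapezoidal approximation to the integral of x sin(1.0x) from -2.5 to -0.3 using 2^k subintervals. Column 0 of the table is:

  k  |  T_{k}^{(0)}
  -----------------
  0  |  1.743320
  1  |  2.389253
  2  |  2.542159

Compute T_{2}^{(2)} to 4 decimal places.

Richardson extrapolation on the trapezoidal column (denominator 4−1=3):
T_{1}^{(1)} = 2.389253 + (2.389253 − 1.743320)/3 = 2.604564
T_{2}^{(1)} = 2.542159 + (2.542159 − 2.389253)/3 = 2.593128
T_{2}^{(2)} = (16·2.593128 − 2.604564) / 15 = 2.592366

2.5924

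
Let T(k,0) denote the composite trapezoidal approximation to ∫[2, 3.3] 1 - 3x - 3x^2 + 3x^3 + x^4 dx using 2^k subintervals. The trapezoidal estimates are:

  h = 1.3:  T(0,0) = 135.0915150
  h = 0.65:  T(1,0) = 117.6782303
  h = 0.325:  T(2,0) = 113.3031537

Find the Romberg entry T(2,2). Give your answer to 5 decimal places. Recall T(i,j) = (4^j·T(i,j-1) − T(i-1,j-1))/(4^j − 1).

111.84286

Richardson extrapolation on the trapezoidal column (denominator 4−1=3):
T(1,1) = (4·117.6782303 − 135.0915150) / 3 = 111.8738021
T(2,1) = (4·113.3031537 − 117.6782303) / 3 = 111.8447948
T(2,2) = (16·111.8447948 − 111.8738021) / 15 = 111.8428610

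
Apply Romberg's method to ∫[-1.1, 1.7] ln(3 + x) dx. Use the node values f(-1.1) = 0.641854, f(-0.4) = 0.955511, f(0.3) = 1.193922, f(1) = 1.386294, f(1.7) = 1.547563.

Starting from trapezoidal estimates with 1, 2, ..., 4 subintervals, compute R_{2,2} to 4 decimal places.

3.2539

R_{0,0} (trapezoid, 1 panel, h=2.8000): 3.065184
R_{1,0} (trapezoid, 2 panels, h=1.4000): 3.204083
R_{2,0} (trapezoid, 4 panels, h=0.7000): 3.241305
R_{1,1} = 3.204083 + (3.204083 − 3.065184)/3 = 3.250383
R_{2,1} = 3.241305 + (3.241305 − 3.204083)/3 = 3.253712
R_{2,2} = 3.253712 + (3.253712 − 3.250383)/15 = 3.253934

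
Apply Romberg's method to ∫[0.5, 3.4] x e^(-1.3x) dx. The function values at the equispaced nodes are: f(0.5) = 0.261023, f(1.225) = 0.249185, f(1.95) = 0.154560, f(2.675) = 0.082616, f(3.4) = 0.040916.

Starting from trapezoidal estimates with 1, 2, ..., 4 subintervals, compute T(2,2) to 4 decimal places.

0.4700

T(0,0) (trapezoid, 1 panel, h=2.9000): 0.437812
T(1,0) (trapezoid, 2 panels, h=1.4500): 0.443018
T(2,0) (trapezoid, 4 panels, h=0.7250): 0.462065
T(1,1) = 0.443018 + (0.443018 − 0.437812)/3 = 0.444753
T(2,1) = 0.462065 + (0.462065 − 0.443018)/3 = 0.468414
T(2,2) = 0.468414 + (0.468414 − 0.444753)/15 = 0.469991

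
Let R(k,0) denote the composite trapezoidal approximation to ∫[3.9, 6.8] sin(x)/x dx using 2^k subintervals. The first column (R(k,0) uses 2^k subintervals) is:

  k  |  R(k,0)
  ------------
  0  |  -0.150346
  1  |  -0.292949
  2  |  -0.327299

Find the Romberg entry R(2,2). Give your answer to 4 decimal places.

-0.3386

R(1,1) = (4·(-0.292949) − (-0.150346)) / 3 = -0.340483
R(2,1) = (4·(-0.327299) − (-0.292949)) / 3 = -0.338749
R(2,2) = (16·(-0.338749) − (-0.340483)) / 15 = -0.338633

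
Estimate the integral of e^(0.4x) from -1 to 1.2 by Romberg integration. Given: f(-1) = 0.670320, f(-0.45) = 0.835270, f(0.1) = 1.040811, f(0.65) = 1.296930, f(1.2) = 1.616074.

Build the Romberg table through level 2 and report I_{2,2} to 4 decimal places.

2.3644

I_{0,0} (trapezoid, 1 panel, h=2.2000): 2.515033
I_{1,0} (trapezoid, 2 panels, h=1.1000): 2.402409
I_{2,0} (trapezoid, 4 panels, h=0.5500): 2.373914
I_{1,1} = 2.402409 + (2.402409 − 2.515033)/3 = 2.364868
I_{2,1} = 2.373914 + (2.373914 − 2.402409)/3 = 2.364416
I_{2,2} = 2.364416 + (2.364416 − 2.364868)/15 = 2.364386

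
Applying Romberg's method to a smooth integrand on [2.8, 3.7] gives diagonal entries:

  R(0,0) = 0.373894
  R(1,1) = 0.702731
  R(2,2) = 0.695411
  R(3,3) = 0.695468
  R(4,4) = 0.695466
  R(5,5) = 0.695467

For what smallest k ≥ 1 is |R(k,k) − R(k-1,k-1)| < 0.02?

|R(1,1) − R(0,0)| = 0.328837 ≥ 0.02
|R(2,2) − R(1,1)| = 0.007320 < 0.02

k = 2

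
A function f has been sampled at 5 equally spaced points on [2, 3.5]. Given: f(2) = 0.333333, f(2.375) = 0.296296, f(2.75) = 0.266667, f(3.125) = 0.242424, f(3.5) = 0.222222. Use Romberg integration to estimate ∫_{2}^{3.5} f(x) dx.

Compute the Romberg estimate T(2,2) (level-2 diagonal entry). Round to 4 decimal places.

0.4055

T(0,0) (trapezoid, 1 panel, h=1.5000): 0.416666
T(1,0) (trapezoid, 2 panels, h=0.7500): 0.408333
T(2,0) (trapezoid, 4 panels, h=0.3750): 0.406187
T(1,1) = 0.408333 + (0.408333 − 0.416666)/3 = 0.405555
T(2,1) = 0.406187 + (0.406187 − 0.408333)/3 = 0.405472
T(2,2) = 0.405472 + (0.405472 − 0.405555)/15 = 0.405466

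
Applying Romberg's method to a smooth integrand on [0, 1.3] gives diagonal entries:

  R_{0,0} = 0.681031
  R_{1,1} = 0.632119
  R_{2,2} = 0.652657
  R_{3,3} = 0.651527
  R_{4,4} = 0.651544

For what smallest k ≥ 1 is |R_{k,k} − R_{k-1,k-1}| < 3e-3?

k = 3

|R_{1,1} − R_{0,0}| = 0.048912 ≥ 3e-3
|R_{2,2} − R_{1,1}| = 0.020538 ≥ 3e-3
|R_{3,3} − R_{2,2}| = 0.001130 < 3e-3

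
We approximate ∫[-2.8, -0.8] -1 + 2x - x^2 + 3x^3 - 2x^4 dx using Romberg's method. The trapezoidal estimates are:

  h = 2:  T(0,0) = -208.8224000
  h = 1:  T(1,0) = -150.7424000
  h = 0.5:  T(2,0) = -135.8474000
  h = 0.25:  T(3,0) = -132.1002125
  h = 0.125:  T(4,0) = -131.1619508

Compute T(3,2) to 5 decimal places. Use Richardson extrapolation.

T(2,1) = -135.8474000 + (-135.8474000 − (-150.7424000))/3 = -130.8824000
T(3,1) = -132.1002125 + (-132.1002125 − (-135.8474000))/3 = -130.8511500
T(3,2) = (16·(-130.8511500) − (-130.8824000)) / 15 = -130.8490667

-130.84907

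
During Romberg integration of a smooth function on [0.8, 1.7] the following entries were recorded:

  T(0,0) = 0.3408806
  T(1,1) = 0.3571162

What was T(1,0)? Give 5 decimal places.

From T(1,1) = (4·T(1,0) − T(0,0))/3, solve for T(1,0):
4·T(1,0) = 3·0.3571162 + 0.3408806 = 1.4122292
T(1,0) = 0.3530573

0.35306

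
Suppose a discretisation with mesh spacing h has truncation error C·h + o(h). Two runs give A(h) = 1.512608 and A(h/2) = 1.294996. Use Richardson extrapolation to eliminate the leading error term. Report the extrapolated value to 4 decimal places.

1.0774

Extrapolated value = (2·A(h/2) − A(h)) / (2 − 1)
= (2·1.294996 − 1.512608) / 1
= 1.077384 / 1 = 1.077384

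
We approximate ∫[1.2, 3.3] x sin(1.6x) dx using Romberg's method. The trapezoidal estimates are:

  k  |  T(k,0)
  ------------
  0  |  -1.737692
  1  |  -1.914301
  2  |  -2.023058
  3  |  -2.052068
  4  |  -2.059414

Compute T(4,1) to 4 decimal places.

-2.0619

Richardson extrapolation on the trapezoidal column (denominator 4−1=3):
T(4,1) = -2.059414 + (-2.059414 − (-2.052068))/3 = -2.061863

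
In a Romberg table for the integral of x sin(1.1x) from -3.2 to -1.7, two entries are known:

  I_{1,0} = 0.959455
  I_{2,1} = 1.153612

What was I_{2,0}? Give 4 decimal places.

From I_{2,1} = (4·I_{2,0} − I_{1,0})/3, solve for I_{2,0}:
4·I_{2,0} = 3·1.153612 + 0.959455 = 4.420291
I_{2,0} = 1.105073

1.1051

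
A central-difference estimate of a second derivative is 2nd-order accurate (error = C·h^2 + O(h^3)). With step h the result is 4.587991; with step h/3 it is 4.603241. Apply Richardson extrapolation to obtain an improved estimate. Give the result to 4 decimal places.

4.6051

The leading error scales as h^2; refining by a factor of 3 reduces it by 3^2 = 9.
Extrapolated value = (9·A(h/3) − A(h)) / (9 − 1)
= (9·4.603241 − 4.587991) / 8
= 36.841178 / 8 = 4.605147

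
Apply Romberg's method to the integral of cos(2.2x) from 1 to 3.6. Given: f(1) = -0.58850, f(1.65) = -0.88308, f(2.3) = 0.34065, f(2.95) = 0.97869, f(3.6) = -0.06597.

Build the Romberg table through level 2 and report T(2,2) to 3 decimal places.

0.074

T(0,0) (trapezoid, 1 panel, h=2.6000): -0.85081
T(1,0) (trapezoid, 2 panels, h=1.3000): 0.01744
T(2,0) (trapezoid, 4 panels, h=0.6500): 0.07087
T(1,1) = 0.01744 + (0.01744 − (-0.85081))/3 = 0.30686
T(2,1) = 0.07087 + (0.07087 − 0.01744)/3 = 0.08868
T(2,2) = 0.08868 + (0.08868 − 0.30686)/15 = 0.07413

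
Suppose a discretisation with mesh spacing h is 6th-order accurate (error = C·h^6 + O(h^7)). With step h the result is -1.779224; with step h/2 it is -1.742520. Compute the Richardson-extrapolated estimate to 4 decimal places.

The leading error scales as h^6; refining by a factor of 2 reduces it by 2^6 = 64.
Extrapolated value = (64·A(h/2) − A(h)) / (64 − 1)
= (64·(-1.742520) − (-1.779224)) / 63
= -109.742056 / 63 = -1.741937

-1.7419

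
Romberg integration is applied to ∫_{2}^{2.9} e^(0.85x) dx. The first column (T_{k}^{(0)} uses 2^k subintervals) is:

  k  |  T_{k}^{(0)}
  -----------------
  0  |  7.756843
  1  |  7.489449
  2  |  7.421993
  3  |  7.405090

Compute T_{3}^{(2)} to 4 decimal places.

Richardson extrapolation on the trapezoidal column (denominator 4−1=3):
T_{2}^{(1)} = (4·7.421993 − 7.489449) / 3 = 7.399508
T_{3}^{(1)} = (4·7.405090 − 7.421993) / 3 = 7.399456
T_{3}^{(2)} = (16·7.399456 − 7.399508) / 15 = 7.399453
(Column j=1 coincides with Simpson's rule on the same nodes.)

7.3995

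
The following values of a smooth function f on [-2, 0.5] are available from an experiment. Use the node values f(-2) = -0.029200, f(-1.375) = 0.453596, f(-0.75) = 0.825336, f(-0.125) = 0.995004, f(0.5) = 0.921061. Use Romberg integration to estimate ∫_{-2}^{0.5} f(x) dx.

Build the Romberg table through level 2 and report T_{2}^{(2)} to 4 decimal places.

T_{0}^{(0)} (trapezoid, 1 panel, h=2.5000): 1.114826
T_{1}^{(0)} (trapezoid, 2 panels, h=1.2500): 1.589083
T_{2}^{(0)} (trapezoid, 4 panels, h=0.6250): 1.699917
T_{1}^{(1)} = 1.589083 + (1.589083 − 1.114826)/3 = 1.747169
T_{2}^{(1)} = 1.699917 + (1.699917 − 1.589083)/3 = 1.736862
T_{2}^{(2)} = 1.736862 + (1.736862 − 1.747169)/15 = 1.736175

1.7362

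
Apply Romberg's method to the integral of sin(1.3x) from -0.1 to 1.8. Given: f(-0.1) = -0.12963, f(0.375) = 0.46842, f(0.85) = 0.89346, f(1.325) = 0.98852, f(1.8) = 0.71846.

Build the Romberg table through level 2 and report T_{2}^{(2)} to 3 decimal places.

1.298

T_{0}^{(0)} (trapezoid, 1 panel, h=1.9000): 0.55939
T_{1}^{(0)} (trapezoid, 2 panels, h=0.9500): 1.12848
T_{2}^{(0)} (trapezoid, 4 panels, h=0.4750): 1.25629
T_{1}^{(1)} = 1.12848 + (1.12848 − 0.55939)/3 = 1.31818
T_{2}^{(1)} = 1.25629 + (1.25629 − 1.12848)/3 = 1.29889
T_{2}^{(2)} = 1.29889 + (1.29889 − 1.31818)/15 = 1.29760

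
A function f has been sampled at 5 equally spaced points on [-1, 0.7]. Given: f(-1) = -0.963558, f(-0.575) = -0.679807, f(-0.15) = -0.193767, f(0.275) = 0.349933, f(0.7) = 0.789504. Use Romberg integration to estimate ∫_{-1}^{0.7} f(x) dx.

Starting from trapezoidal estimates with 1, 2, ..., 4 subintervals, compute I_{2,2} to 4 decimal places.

I_{0,0} (trapezoid, 1 panel, h=1.7000): -0.147946
I_{1,0} (trapezoid, 2 panels, h=0.8500): -0.238675
I_{2,0} (trapezoid, 4 panels, h=0.4250): -0.259534
I_{1,1} = -0.238675 + (-0.238675 − (-0.147946))/3 = -0.268918
I_{2,1} = -0.259534 + (-0.259534 − (-0.238675))/3 = -0.266487
I_{2,2} = -0.266487 + (-0.266487 − (-0.268918))/15 = -0.266325

-0.2663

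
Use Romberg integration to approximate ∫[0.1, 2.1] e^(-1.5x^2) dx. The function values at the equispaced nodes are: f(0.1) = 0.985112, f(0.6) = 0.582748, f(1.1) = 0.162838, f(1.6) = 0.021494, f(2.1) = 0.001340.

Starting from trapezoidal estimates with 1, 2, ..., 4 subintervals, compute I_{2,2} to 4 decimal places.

I_{0,0} (trapezoid, 1 panel, h=2.0000): 0.986452
I_{1,0} (trapezoid, 2 panels, h=1.0000): 0.656064
I_{2,0} (trapezoid, 4 panels, h=0.5000): 0.630153
I_{1,1} = 0.656064 + (0.656064 − 0.986452)/3 = 0.545935
I_{2,1} = 0.630153 + (0.630153 − 0.656064)/3 = 0.621516
I_{2,2} = 0.621516 + (0.621516 − 0.545935)/15 = 0.626555

0.6266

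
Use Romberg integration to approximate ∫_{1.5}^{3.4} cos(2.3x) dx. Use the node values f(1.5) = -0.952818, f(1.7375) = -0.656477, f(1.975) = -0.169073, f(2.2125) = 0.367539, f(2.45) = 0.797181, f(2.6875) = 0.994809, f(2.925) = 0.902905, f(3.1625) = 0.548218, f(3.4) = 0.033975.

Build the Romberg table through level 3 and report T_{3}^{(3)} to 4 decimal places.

0.5665

T_{0}^{(0)} (trapezoid, 1 panel, h=1.9000): -0.872901
T_{1}^{(0)} (trapezoid, 2 panels, h=0.9500): 0.320872
T_{2}^{(0)} (trapezoid, 4 panels, h=0.4750): 0.509006
T_{3}^{(0)} (trapezoid, 8 panels, h=0.2375): 0.552349
T_{1}^{(1)} = 0.320872 + (0.320872 − (-0.872901))/3 = 0.718796
T_{2}^{(1)} = 0.509006 + (0.509006 − 0.320872)/3 = 0.571717
T_{3}^{(1)} = 0.552349 + (0.552349 − 0.509006)/3 = 0.566797
T_{2}^{(2)} = 0.571717 + (0.571717 − 0.718796)/15 = 0.561912
T_{3}^{(2)} = 0.566797 + (0.566797 − 0.571717)/15 = 0.566469
T_{3}^{(3)} = 0.566469 + (0.566469 − 0.561912)/63 = 0.566541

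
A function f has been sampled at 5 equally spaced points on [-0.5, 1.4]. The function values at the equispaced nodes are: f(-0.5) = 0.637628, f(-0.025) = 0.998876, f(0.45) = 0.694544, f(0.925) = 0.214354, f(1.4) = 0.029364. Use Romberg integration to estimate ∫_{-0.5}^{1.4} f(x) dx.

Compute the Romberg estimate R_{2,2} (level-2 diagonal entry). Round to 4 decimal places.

1.0941

R_{0,0} (trapezoid, 1 panel, h=1.9000): 0.633642
R_{1,0} (trapezoid, 2 panels, h=0.9500): 0.976638
R_{2,0} (trapezoid, 4 panels, h=0.4750): 1.064603
R_{1,1} = 0.976638 + (0.976638 − 0.633642)/3 = 1.090970
R_{2,1} = 1.064603 + (1.064603 − 0.976638)/3 = 1.093925
R_{2,2} = 1.093925 + (1.093925 − 1.090970)/15 = 1.094122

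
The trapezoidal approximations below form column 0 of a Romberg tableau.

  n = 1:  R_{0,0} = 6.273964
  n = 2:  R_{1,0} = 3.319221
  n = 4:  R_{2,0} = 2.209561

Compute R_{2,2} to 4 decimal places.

Richardson extrapolation on the trapezoidal column (denominator 4−1=3):
R_{1,1} = 3.319221 + (3.319221 − 6.273964)/3 = 2.334307
R_{2,1} = (4·2.209561 − 3.319221) / 3 = 1.839674
R_{2,2} = 1.839674 + (1.839674 − 2.334307)/15 = 1.806698
(Column j=1 coincides with Simpson's rule on the same nodes.)

1.8067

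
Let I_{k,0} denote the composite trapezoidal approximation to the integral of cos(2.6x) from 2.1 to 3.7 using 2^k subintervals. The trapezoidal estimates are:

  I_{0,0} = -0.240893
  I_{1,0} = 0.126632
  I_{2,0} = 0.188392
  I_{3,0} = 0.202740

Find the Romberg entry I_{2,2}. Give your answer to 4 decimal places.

Richardson extrapolation on the trapezoidal column (denominator 4−1=3):
I_{1,1} = 0.126632 + (0.126632 − (-0.240893))/3 = 0.249140
I_{2,1} = 0.188392 + (0.188392 − 0.126632)/3 = 0.208979
I_{2,2} = 0.208979 + (0.208979 − 0.249140)/15 = 0.206302
(Column j=1 coincides with Simpson's rule on the same nodes.)

0.2063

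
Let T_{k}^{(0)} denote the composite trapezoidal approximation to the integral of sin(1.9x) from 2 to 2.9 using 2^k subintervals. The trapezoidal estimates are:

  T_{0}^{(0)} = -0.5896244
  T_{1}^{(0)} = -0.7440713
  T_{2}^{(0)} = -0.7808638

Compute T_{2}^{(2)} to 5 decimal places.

Richardson extrapolation on the trapezoidal column (denominator 4−1=3):
T_{1}^{(1)} = (4·(-0.7440713) − (-0.5896244)) / 3 = -0.7955536
T_{2}^{(1)} = (4·(-0.7808638) − (-0.7440713)) / 3 = -0.7931280
T_{2}^{(2)} = -0.7931280 + (-0.7931280 − (-0.7955536))/15 = -0.7929663
(Column j=1 coincides with Simpson's rule on the same nodes.)

-0.79297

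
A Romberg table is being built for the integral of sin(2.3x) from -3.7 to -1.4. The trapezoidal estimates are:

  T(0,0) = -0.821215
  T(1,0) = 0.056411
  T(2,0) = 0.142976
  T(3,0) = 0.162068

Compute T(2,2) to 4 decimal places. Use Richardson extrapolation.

0.1600

Richardson extrapolation on the trapezoidal column (denominator 4−1=3):
T(1,1) = 0.056411 + (0.056411 − (-0.821215))/3 = 0.348953
T(2,1) = (4·0.142976 − 0.056411) / 3 = 0.171831
T(2,2) = 0.171831 + (0.171831 − 0.348953)/15 = 0.160023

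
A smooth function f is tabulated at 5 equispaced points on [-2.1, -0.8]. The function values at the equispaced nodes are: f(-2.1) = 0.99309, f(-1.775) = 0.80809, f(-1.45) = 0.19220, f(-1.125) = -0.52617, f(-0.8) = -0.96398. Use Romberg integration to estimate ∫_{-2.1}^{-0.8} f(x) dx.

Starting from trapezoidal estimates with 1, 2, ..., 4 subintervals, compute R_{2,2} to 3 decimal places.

R_{0,0} (trapezoid, 1 panel, h=1.3000): 0.01892
R_{1,0} (trapezoid, 2 panels, h=0.6500): 0.13439
R_{2,0} (trapezoid, 4 panels, h=0.3250): 0.15882
R_{1,1} = 0.13439 + (0.13439 − 0.01892)/3 = 0.17288
R_{2,1} = 0.15882 + (0.15882 − 0.13439)/3 = 0.16696
R_{2,2} = 0.16696 + (0.16696 − 0.17288)/15 = 0.16657

0.167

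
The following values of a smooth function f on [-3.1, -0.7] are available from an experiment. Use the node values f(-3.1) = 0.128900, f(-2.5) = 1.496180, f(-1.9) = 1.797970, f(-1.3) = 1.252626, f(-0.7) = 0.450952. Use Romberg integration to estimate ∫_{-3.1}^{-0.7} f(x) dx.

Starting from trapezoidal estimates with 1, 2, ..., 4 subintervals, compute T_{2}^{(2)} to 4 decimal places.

3.0292

T_{0}^{(0)} (trapezoid, 1 panel, h=2.4000): 0.695822
T_{1}^{(0)} (trapezoid, 2 panels, h=1.2000): 2.505475
T_{2}^{(0)} (trapezoid, 4 panels, h=0.6000): 2.902021
T_{1}^{(1)} = 2.505475 + (2.505475 − 0.695822)/3 = 3.108693
T_{2}^{(1)} = 2.902021 + (2.902021 − 2.505475)/3 = 3.034203
T_{2}^{(2)} = 3.034203 + (3.034203 − 3.108693)/15 = 3.029237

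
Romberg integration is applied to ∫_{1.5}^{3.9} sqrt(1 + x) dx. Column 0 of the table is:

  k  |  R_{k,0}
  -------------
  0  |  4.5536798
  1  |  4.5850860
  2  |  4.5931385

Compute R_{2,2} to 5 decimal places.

Richardson extrapolation on the trapezoidal column (denominator 4−1=3):
R_{1,1} = (4·4.5850860 − 4.5536798) / 3 = 4.5955547
R_{2,1} = 4.5931385 + (4.5931385 − 4.5850860)/3 = 4.5958227
R_{2,2} = (16·4.5958227 − 4.5955547) / 15 = 4.5958406

4.59584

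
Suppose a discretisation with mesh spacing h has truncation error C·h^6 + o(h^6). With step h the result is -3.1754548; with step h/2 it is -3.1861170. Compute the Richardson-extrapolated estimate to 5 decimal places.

The leading error scales as h^6; refining by a factor of 2 reduces it by 2^6 = 64.
Extrapolated value = (64·A(h/2) − A(h)) / (64 − 1)
= (64·(-3.1861170) − (-3.1754548)) / 63
= -200.7360332 / 63 = -3.1862862

-3.18629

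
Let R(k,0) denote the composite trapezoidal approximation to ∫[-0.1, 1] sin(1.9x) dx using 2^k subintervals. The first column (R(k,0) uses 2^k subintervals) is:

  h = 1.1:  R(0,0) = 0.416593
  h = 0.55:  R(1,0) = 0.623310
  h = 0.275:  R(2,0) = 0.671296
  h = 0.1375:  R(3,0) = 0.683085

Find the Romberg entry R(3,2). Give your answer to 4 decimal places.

0.6870

Richardson extrapolation on the trapezoidal column (denominator 4−1=3):
R(2,1) = 0.671296 + (0.671296 − 0.623310)/3 = 0.687291
R(3,1) = 0.683085 + (0.683085 − 0.671296)/3 = 0.687015
R(3,2) = 0.687015 + (0.687015 − 0.687291)/15 = 0.686997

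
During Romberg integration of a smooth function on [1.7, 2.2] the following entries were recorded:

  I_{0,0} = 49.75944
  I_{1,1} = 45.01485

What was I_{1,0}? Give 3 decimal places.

From I_{1,1} = (4·I_{1,0} − I_{0,0})/3, solve for I_{1,0}:
4·I_{1,0} = 3·45.01485 + 49.75944 = 184.80399
I_{1,0} = 46.20100

46.201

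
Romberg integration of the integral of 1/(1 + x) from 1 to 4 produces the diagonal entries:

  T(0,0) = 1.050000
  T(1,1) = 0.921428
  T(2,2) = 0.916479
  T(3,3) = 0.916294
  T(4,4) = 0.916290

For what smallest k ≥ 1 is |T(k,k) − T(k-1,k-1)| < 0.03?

|T(1,1) − T(0,0)| = 0.128572 ≥ 0.03
|T(2,2) − T(1,1)| = 0.004949 < 0.03

k = 2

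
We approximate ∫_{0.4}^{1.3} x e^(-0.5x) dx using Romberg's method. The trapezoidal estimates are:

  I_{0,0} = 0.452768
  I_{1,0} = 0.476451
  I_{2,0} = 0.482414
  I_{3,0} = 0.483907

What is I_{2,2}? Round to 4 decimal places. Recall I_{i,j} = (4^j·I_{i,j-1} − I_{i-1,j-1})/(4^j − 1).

Richardson extrapolation on the trapezoidal column (denominator 4−1=3):
I_{1,1} = (4·0.476451 − 0.452768) / 3 = 0.484345
I_{2,1} = (4·0.482414 − 0.476451) / 3 = 0.484402
I_{2,2} = (16·0.484402 − 0.484345) / 15 = 0.484406
(Column j=1 coincides with Simpson's rule on the same nodes.)

0.4844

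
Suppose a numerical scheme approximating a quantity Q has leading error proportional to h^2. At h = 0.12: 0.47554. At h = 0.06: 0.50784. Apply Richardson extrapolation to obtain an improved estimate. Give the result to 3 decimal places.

The leading error scales as h^2; refining by a factor of 2 reduces it by 2^2 = 4.
Extrapolated value = (4·A(h/2) − A(h)) / (4 − 1)
= (4·0.50784 − 0.47554) / 3
= 1.55582 / 3 = 0.51861

0.519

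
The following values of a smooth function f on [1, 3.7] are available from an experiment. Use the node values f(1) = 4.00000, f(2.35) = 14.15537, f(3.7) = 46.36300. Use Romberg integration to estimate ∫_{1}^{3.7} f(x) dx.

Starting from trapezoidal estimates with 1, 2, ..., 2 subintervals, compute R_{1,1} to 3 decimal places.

48.143

R_{0,0} (trapezoid, 1 panel, h=2.7000): 67.99005
R_{1,0} (trapezoid, 2 panels, h=1.3500): 53.10477
R_{1,1} = 53.10477 + (53.10477 − 67.99005)/3 = 48.14301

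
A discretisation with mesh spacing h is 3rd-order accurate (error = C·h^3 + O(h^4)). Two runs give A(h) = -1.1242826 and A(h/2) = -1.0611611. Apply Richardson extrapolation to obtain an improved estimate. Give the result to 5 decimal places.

-1.05214

The leading error scales as h^3; refining by a factor of 2 reduces it by 2^3 = 8.
Extrapolated value = (8·A(h/2) − A(h)) / (8 − 1)
= (8·(-1.0611611) − (-1.1242826)) / 7
= -7.3650062 / 7 = -1.0521437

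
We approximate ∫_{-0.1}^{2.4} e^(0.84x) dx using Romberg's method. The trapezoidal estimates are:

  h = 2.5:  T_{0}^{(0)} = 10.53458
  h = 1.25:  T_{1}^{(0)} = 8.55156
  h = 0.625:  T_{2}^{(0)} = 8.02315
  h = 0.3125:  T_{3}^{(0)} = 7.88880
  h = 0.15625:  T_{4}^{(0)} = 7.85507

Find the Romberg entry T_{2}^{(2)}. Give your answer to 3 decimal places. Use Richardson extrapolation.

T_{1}^{(1)} = 8.55156 + (8.55156 − 10.53458)/3 = 7.89055
T_{2}^{(1)} = (4·8.02315 − 8.55156) / 3 = 7.84701
T_{2}^{(2)} = 7.84701 + (7.84701 − 7.89055)/15 = 7.84411

7.844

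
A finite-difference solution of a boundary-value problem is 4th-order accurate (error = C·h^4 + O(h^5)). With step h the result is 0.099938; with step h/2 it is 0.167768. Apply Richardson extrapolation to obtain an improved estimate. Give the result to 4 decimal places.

The leading error scales as h^4; refining by a factor of 2 reduces it by 2^4 = 16.
Extrapolated value = (16·A(h/2) − A(h)) / (16 − 1)
= (16·0.167768 − 0.099938) / 15
= 2.584350 / 15 = 0.172290

0.1723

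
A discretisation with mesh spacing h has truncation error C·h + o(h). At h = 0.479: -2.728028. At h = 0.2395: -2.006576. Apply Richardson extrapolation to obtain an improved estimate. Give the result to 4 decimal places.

The leading error scales as h; refining by a factor of 2 reduces it by 2^1 = 2.
Extrapolated value = (2·A(h/2) − A(h)) / (2 − 1)
= (2·(-2.006576) − (-2.728028)) / 1
= -1.285124 / 1 = -1.285124

-1.2851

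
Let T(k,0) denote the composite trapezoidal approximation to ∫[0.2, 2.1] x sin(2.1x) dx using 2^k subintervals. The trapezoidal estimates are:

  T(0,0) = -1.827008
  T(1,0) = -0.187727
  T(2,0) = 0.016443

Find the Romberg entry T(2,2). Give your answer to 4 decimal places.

0.0662

T(1,1) = -0.187727 + (-0.187727 − (-1.827008))/3 = 0.358700
T(2,1) = 0.016443 + (0.016443 − (-0.187727))/3 = 0.084500
T(2,2) = 0.084500 + (0.084500 − 0.358700)/15 = 0.066220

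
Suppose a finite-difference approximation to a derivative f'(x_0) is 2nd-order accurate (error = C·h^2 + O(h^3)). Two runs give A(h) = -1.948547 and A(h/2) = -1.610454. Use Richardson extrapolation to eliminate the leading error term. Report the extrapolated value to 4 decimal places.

-1.4978

The leading error scales as h^2; refining by a factor of 2 reduces it by 2^2 = 4.
Extrapolated value = (4·A(h/2) − A(h)) / (4 − 1)
= (4·(-1.610454) − (-1.948547)) / 3
= -4.493269 / 3 = -1.497756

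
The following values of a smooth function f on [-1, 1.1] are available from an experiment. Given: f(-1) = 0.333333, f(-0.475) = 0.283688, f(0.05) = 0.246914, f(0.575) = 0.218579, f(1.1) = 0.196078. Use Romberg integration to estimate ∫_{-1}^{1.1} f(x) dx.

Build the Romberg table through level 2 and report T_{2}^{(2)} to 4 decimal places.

T_{0}^{(0)} (trapezoid, 1 panel, h=2.1000): 0.555882
T_{1}^{(0)} (trapezoid, 2 panels, h=1.0500): 0.537200
T_{2}^{(0)} (trapezoid, 4 panels, h=0.5250): 0.532290
T_{1}^{(1)} = 0.537200 + (0.537200 − 0.555882)/3 = 0.530973
T_{2}^{(1)} = 0.532290 + (0.532290 − 0.537200)/3 = 0.530653
T_{2}^{(2)} = 0.530653 + (0.530653 − 0.530973)/15 = 0.530632

0.5306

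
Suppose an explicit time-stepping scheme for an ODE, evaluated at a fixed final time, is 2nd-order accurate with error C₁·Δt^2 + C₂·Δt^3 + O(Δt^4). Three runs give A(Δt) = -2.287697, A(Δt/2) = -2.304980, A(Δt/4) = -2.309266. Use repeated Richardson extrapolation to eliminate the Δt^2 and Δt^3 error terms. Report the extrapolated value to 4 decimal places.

First eliminate the Δt^2 term (factor 2^2 = 4):
  B₁ = (4·(-2.304980) − (-2.287697))/3 = -2.310741
  B₂ = (4·(-2.309266) − (-2.304980))/3 = -2.310695
Then eliminate the Δt^3 term (factor 2^3 = 8):
  (8·(-2.310695) − (-2.310741))/7 = -2.310688

-2.3107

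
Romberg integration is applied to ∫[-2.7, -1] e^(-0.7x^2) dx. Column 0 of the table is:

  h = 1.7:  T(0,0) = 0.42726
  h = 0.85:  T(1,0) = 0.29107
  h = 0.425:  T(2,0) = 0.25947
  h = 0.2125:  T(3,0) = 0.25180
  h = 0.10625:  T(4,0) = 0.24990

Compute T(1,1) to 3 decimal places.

0.246

Richardson extrapolation on the trapezoidal column (denominator 4−1=3):
T(1,1) = 0.29107 + (0.29107 − 0.42726)/3 = 0.24567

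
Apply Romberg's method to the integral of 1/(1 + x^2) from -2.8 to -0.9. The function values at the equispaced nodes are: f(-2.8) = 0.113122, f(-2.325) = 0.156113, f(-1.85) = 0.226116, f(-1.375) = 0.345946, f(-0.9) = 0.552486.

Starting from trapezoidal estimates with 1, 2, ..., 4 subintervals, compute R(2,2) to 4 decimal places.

0.4948

R(0,0) (trapezoid, 1 panel, h=1.9000): 0.632328
R(1,0) (trapezoid, 2 panels, h=0.9500): 0.530974
R(2,0) (trapezoid, 4 panels, h=0.4750): 0.503965
R(1,1) = 0.530974 + (0.530974 − 0.632328)/3 = 0.497189
R(2,1) = 0.503965 + (0.503965 − 0.530974)/3 = 0.494962
R(2,2) = 0.494962 + (0.494962 − 0.497189)/15 = 0.494814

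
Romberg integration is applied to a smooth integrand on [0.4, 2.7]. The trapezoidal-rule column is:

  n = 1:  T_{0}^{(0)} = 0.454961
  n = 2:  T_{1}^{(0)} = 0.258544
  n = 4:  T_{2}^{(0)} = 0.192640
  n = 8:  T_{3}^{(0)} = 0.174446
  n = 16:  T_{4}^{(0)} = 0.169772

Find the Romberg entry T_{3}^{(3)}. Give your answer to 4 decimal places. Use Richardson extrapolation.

0.1682

Richardson extrapolation on the trapezoidal column (denominator 4−1=3):
T_{1}^{(1)} = (4·0.258544 − 0.454961) / 3 = 0.193072
T_{2}^{(1)} = 0.192640 + (0.192640 − 0.258544)/3 = 0.170672
T_{3}^{(1)} = 0.174446 + (0.174446 − 0.192640)/3 = 0.168381
T_{2}^{(2)} = 0.170672 + (0.170672 − 0.193072)/15 = 0.169179
T_{3}^{(2)} = (16·0.168381 − 0.170672) / 15 = 0.168228
T_{3}^{(3)} = 0.168228 + (0.168228 − 0.169179)/63 = 0.168213
(Column j=1 coincides with Simpson's rule on the same nodes.)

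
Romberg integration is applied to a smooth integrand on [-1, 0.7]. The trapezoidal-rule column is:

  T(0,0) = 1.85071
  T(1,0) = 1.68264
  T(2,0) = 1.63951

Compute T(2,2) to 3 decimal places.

Richardson extrapolation on the trapezoidal column (denominator 4−1=3):
T(1,1) = (4·1.68264 − 1.85071) / 3 = 1.62662
T(2,1) = 1.63951 + (1.63951 − 1.68264)/3 = 1.62513
T(2,2) = (16·1.62513 − 1.62662) / 15 = 1.62503

1.625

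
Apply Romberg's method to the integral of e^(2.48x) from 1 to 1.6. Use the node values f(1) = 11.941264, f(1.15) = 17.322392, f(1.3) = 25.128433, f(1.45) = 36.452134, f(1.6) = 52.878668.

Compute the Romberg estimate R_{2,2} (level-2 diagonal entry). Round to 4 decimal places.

R_{0,0} (trapezoid, 1 panel, h=0.6000): 19.445980
R_{1,0} (trapezoid, 2 panels, h=0.3000): 17.261520
R_{2,0} (trapezoid, 4 panels, h=0.1500): 16.696939
R_{1,1} = 17.261520 + (17.261520 − 19.445980)/3 = 16.533367
R_{2,1} = 16.696939 + (16.696939 − 17.261520)/3 = 16.508745
R_{2,2} = 16.508745 + (16.508745 − 16.533367)/15 = 16.507104

16.5071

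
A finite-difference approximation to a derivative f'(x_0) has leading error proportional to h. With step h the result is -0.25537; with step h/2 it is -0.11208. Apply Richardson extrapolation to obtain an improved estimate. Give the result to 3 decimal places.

0.031

The leading error scales as h; refining by a factor of 2 reduces it by 2^1 = 2.
Extrapolated value = (2·A(h/2) − A(h)) / (2 − 1)
= (2·(-0.11208) − (-0.25537)) / 1
= 0.03121 / 1 = 0.03121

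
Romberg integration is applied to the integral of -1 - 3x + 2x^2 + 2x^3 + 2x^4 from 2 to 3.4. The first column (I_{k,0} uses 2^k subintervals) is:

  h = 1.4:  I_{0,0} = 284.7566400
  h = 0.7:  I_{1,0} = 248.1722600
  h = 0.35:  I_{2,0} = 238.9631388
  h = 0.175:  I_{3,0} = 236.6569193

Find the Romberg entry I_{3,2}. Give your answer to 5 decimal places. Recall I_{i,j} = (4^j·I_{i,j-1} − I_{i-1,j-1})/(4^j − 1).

235.88783

Richardson extrapolation on the trapezoidal column (denominator 4−1=3):
I_{2,1} = 238.9631388 + (238.9631388 − 248.1722600)/3 = 235.8934317
I_{3,1} = (4·236.6569193 − 238.9631388) / 3 = 235.8881795
I_{3,2} = 235.8881795 + (235.8881795 − 235.8934317)/15 = 235.8878294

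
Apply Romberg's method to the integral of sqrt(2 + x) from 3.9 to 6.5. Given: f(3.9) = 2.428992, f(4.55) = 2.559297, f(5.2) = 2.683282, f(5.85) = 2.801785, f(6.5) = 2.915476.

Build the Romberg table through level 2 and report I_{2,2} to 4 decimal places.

6.9670

I_{0,0} (trapezoid, 1 panel, h=2.6000): 6.947808
I_{1,0} (trapezoid, 2 panels, h=1.3000): 6.962171
I_{2,0} (trapezoid, 4 panels, h=0.6500): 6.965789
I_{1,1} = 6.962171 + (6.962171 − 6.947808)/3 = 6.966959
I_{2,1} = 6.965789 + (6.965789 − 6.962171)/3 = 6.966995
I_{2,2} = 6.966995 + (6.966995 − 6.966959)/15 = 6.966997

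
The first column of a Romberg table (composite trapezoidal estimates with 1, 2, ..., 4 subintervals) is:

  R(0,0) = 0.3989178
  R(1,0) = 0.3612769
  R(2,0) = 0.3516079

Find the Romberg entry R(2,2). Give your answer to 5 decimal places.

0.34836

Richardson extrapolation on the trapezoidal column (denominator 4−1=3):
R(1,1) = 0.3612769 + (0.3612769 − 0.3989178)/3 = 0.3487299
R(2,1) = 0.3516079 + (0.3516079 − 0.3612769)/3 = 0.3483849
R(2,2) = (16·0.3483849 − 0.3487299) / 15 = 0.3483619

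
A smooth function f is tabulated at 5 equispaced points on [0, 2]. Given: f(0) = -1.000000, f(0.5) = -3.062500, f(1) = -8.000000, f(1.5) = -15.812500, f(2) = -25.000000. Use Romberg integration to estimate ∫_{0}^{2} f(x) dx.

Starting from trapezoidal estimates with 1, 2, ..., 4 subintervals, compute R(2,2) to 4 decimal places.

R(0,0) (trapezoid, 1 panel, h=2.0000): -26.000000
R(1,0) (trapezoid, 2 panels, h=1.0000): -21.000000
R(2,0) (trapezoid, 4 panels, h=0.5000): -19.937500
R(1,1) = -21.000000 + (-21.000000 − (-26.000000))/3 = -19.333333
R(2,1) = -19.937500 + (-19.937500 − (-21.000000))/3 = -19.583333
R(2,2) = -19.583333 + (-19.583333 − (-19.333333))/15 = -19.600000

-19.6000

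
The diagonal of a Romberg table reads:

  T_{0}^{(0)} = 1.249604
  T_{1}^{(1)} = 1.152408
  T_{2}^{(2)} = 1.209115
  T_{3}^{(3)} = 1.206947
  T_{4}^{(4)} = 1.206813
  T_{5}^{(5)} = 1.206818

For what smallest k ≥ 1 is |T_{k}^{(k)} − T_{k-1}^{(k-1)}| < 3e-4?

|T_{1}^{(1)} − T_{0}^{(0)}| = 0.097196 ≥ 3e-4
|T_{2}^{(2)} − T_{1}^{(1)}| = 0.056707 ≥ 3e-4
|T_{3}^{(3)} − T_{2}^{(2)}| = 0.002168 ≥ 3e-4
|T_{4}^{(4)} − T_{3}^{(3)}| = 0.000134 < 3e-4

k = 4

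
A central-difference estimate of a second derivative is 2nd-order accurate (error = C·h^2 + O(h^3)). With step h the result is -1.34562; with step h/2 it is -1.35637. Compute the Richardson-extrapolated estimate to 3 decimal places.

-1.360

The leading error scales as h^2; refining by a factor of 2 reduces it by 2^2 = 4.
Extrapolated value = (4·A(h/2) − A(h)) / (4 − 1)
= (4·(-1.35637) − (-1.34562)) / 3
= -4.07986 / 3 = -1.35995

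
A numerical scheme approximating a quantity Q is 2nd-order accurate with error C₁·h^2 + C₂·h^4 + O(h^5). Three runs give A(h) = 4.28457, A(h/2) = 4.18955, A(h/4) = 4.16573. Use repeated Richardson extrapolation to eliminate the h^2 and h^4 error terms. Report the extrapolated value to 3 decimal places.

First eliminate the h^2 term (factor 2^2 = 4):
  B₁ = (4·4.18955 − 4.28457)/3 = 4.15788
  B₂ = (4·4.16573 − 4.18955)/3 = 4.15779
Then eliminate the h^4 term (factor 2^4 = 16):
  (16·4.15779 − 4.15788)/15 = 4.15778

4.158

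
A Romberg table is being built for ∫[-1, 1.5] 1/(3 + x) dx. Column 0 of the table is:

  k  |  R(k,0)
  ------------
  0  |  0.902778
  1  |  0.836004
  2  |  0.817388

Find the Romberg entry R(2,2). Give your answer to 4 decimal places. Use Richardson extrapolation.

Richardson extrapolation on the trapezoidal column (denominator 4−1=3):
R(1,1) = (4·0.836004 − 0.902778) / 3 = 0.813746
R(2,1) = (4·0.817388 − 0.836004) / 3 = 0.811183
R(2,2) = 0.811183 + (0.811183 − 0.813746)/15 = 0.811012
(Column j=1 coincides with Simpson's rule on the same nodes.)

0.8110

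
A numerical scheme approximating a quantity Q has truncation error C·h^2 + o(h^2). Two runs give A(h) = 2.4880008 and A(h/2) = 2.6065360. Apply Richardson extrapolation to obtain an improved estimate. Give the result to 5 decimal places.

The leading error scales as h^2; refining by a factor of 2 reduces it by 2^2 = 4.
Extrapolated value = (4·A(h/2) − A(h)) / (4 − 1)
= (4·2.6065360 − 2.4880008) / 3
= 7.9381432 / 3 = 2.6460477

2.64605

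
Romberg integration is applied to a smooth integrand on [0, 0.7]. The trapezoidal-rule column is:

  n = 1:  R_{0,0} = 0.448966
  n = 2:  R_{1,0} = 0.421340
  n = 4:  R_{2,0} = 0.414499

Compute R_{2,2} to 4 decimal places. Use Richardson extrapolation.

0.4122

Richardson extrapolation on the trapezoidal column (denominator 4−1=3):
R_{1,1} = 0.421340 + (0.421340 − 0.448966)/3 = 0.412131
R_{2,1} = 0.414499 + (0.414499 − 0.421340)/3 = 0.412219
R_{2,2} = (16·0.412219 − 0.412131) / 15 = 0.412225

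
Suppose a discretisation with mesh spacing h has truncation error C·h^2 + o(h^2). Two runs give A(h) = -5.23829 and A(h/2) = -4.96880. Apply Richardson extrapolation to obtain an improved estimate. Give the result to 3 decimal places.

The leading error scales as h^2; refining by a factor of 2 reduces it by 2^2 = 4.
Extrapolated value = (4·A(h/2) − A(h)) / (4 − 1)
= (4·(-4.96880) − (-5.23829)) / 3
= -14.63691 / 3 = -4.87897

-4.879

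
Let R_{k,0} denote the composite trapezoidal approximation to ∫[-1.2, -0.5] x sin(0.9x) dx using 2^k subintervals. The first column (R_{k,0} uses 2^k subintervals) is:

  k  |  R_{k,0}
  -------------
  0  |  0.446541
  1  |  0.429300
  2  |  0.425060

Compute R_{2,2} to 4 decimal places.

Richardson extrapolation on the trapezoidal column (denominator 4−1=3):
R_{1,1} = 0.429300 + (0.429300 − 0.446541)/3 = 0.423553
R_{2,1} = (4·0.425060 − 0.429300) / 3 = 0.423647
R_{2,2} = (16·0.423647 − 0.423553) / 15 = 0.423653
(Column j=1 coincides with Simpson's rule on the same nodes.)

0.4237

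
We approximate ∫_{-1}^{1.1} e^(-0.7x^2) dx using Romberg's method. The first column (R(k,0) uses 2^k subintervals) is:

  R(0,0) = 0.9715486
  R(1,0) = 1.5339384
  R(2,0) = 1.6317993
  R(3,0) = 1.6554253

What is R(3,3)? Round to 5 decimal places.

1.66327

Richardson extrapolation on the trapezoidal column (denominator 4−1=3):
R(1,1) = (4·1.5339384 − 0.9715486) / 3 = 1.7214017
R(2,1) = 1.6317993 + (1.6317993 − 1.5339384)/3 = 1.6644196
R(3,1) = 1.6554253 + (1.6554253 − 1.6317993)/3 = 1.6633006
R(2,2) = 1.6644196 + (1.6644196 − 1.7214017)/15 = 1.6606208
R(3,2) = (16·1.6633006 − 1.6644196) / 15 = 1.6632260
R(3,3) = (64·1.6632260 − 1.6606208) / 63 = 1.6632674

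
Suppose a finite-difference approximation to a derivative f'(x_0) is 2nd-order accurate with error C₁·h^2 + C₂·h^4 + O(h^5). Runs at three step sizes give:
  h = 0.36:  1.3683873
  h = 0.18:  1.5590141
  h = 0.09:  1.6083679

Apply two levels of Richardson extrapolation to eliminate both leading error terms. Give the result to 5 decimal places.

1.62497

First eliminate the h^2 term (factor 2^2 = 4):
  B₁ = (4·1.5590141 − 1.3683873)/3 = 1.6225564
  B₂ = (4·1.6083679 − 1.5590141)/3 = 1.6248192
Then eliminate the h^4 term (factor 2^4 = 16):
  (16·1.6248192 − 1.6225564)/15 = 1.6249701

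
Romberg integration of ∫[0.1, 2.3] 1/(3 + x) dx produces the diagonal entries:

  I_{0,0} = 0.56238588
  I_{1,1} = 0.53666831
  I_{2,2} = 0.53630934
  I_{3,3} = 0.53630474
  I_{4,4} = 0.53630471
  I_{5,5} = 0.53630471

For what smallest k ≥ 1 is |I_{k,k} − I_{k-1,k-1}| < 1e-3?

|I_{1,1} − I_{0,0}| = 0.02571757 ≥ 1e-3
|I_{2,2} − I_{1,1}| = 0.00035897 < 1e-3

k = 2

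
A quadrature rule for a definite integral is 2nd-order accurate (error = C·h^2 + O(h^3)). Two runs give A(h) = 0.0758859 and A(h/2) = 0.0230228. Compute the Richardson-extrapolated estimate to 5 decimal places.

0.00540

Extrapolated value = (4·A(h/2) − A(h)) / (4 − 1)
= (4·0.0230228 − 0.0758859) / 3
= 0.0162053 / 3 = 0.0054018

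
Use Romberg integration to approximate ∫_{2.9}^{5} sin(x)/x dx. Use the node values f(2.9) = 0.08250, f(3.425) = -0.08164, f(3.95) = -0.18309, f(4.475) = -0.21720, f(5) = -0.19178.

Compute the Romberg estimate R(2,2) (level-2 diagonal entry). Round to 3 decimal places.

-0.292

R(0,0) (trapezoid, 1 panel, h=2.1000): -0.11474
R(1,0) (trapezoid, 2 panels, h=1.0500): -0.24962
R(2,0) (trapezoid, 4 panels, h=0.5250): -0.28170
R(1,1) = -0.24962 + (-0.24962 − (-0.11474))/3 = -0.29458
R(2,1) = -0.28170 + (-0.28170 − (-0.24962))/3 = -0.29239
R(2,2) = -0.29239 + (-0.29239 − (-0.29458))/15 = -0.29224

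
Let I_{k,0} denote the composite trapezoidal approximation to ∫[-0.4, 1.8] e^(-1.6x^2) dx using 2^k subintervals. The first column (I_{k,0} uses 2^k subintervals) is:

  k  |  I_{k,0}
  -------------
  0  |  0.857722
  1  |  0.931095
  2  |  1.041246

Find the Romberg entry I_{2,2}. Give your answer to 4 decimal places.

I_{1,1} = 0.931095 + (0.931095 − 0.857722)/3 = 0.955553
I_{2,1} = (4·1.041246 − 0.931095) / 3 = 1.077963
I_{2,2} = (16·1.077963 − 0.955553) / 15 = 1.086124

1.0861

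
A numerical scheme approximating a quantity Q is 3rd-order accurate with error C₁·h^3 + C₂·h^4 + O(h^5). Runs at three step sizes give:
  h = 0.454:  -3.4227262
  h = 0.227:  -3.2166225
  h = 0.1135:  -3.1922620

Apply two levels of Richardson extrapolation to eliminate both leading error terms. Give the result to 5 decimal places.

-3.18889

First eliminate the h^3 term (factor 2^3 = 8):
  B₁ = (8·(-3.2166225) − (-3.4227262))/7 = -3.1871791
  B₂ = (8·(-3.1922620) − (-3.2166225))/7 = -3.1887819
Then eliminate the h^4 term (factor 2^4 = 16):
  (16·(-3.1887819) − (-3.1871791))/15 = -3.1888888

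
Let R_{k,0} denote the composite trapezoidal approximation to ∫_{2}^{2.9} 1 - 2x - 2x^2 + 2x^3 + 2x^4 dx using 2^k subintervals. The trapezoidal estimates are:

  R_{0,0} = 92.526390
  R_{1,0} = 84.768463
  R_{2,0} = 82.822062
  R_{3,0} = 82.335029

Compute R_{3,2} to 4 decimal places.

Richardson extrapolation on the trapezoidal column (denominator 4−1=3):
R_{2,1} = 82.822062 + (82.822062 − 84.768463)/3 = 82.173262
R_{3,1} = (4·82.335029 − 82.822062) / 3 = 82.172685
R_{3,2} = 82.172685 + (82.172685 − 82.173262)/15 = 82.172647

82.1726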